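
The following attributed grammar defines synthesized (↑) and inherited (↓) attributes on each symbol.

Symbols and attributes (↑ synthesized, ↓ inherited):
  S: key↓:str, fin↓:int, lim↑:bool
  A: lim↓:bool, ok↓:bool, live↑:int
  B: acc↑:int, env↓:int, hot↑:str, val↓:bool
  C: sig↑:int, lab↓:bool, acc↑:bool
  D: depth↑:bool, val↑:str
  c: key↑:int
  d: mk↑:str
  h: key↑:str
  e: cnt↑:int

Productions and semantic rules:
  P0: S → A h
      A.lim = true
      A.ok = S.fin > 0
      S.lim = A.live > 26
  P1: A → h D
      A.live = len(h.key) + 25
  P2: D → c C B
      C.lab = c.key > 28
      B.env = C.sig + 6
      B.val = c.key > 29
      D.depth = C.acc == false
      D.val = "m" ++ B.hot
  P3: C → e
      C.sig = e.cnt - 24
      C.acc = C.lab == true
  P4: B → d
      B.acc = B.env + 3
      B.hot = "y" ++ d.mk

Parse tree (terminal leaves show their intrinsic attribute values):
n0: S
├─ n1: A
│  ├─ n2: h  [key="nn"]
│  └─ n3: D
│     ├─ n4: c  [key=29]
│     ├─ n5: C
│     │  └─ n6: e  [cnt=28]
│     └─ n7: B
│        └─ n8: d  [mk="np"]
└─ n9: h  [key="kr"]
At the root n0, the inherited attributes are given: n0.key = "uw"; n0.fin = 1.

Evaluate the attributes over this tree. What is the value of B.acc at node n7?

13

1. n0.key = "uw"  [given at root]
2. n0.fin = 1  [given at root]
3. n1.lim = true  [true]
4. n1.ok = true  [S.fin > 0]
5. n2.key = "nn"  [terminal]
6. n4.key = 29  [terminal]
7. n5.lab = true  [c.key > 28]
8. n6.cnt = 28  [terminal]
9. n5.sig = 4  [e.cnt - 24]
10. n5.acc = true  [C.lab == true]
11. n7.env = 10  [C.sig + 6]
12. n7.val = false  [c.key > 29]
13. n8.mk = "np"  [terminal]
14. n7.acc = 13  [B.env + 3]
15. n7.hot = "ynp"  ["y" ++ d.mk]
16. n3.depth = false  [C.acc == false]
17. n3.val = "mynp"  ["m" ++ B.hot]
18. n1.live = 27  [len(h.key) + 25]
19. n9.key = "kr"  [terminal]
20. n0.lim = true  [A.live > 26]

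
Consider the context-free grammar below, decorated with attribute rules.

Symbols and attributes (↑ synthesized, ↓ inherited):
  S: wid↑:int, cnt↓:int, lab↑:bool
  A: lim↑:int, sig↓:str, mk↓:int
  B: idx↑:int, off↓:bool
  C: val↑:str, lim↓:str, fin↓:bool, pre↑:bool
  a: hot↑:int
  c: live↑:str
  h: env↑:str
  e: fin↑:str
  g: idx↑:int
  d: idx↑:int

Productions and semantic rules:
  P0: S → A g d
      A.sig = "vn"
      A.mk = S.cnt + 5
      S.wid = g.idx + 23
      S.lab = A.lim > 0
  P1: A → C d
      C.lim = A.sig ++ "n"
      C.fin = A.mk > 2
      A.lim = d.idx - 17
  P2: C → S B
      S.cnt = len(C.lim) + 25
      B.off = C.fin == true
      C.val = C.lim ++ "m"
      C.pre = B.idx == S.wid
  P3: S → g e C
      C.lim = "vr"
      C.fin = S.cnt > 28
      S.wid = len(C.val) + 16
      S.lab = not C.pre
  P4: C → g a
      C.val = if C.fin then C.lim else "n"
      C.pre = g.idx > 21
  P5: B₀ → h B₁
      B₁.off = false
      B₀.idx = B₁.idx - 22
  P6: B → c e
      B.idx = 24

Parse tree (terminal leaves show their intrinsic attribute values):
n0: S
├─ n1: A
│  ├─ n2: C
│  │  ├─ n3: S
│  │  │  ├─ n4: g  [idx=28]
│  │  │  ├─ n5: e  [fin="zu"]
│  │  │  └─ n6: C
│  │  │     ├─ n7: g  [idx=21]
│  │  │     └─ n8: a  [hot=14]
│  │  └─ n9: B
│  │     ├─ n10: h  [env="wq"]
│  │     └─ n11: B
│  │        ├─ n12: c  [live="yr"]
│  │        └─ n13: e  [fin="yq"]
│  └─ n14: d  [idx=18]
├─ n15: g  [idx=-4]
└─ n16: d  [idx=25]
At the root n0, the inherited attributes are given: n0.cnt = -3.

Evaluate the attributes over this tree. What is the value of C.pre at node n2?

false

1. n0.cnt = -3  [given at root]
2. n1.sig = "vn"  ["vn"]
3. n1.mk = 2  [S.cnt + 5]
4. n2.lim = "vnn"  [A.sig ++ "n"]
5. n2.fin = false  [A.mk > 2]
6. n3.cnt = 28  [len(C.lim) + 25]
7. n4.idx = 28  [terminal]
8. n5.fin = "zu"  [terminal]
9. n6.lim = "vr"  ["vr"]
10. n6.fin = false  [S.cnt > 28]
11. n7.idx = 21  [terminal]
12. n8.hot = 14  [terminal]
13. n6.val = "n"  [if C.fin then C.lim else "n"]
14. n6.pre = false  [g.idx > 21]
15. n3.wid = 17  [len(C.val) + 16]
16. n3.lab = true  [not C.pre]
17. n9.off = false  [C.fin == true]
18. n10.env = "wq"  [terminal]
19. n11.off = false  [false]
20. n12.live = "yr"  [terminal]
21. n13.fin = "yq"  [terminal]
22. n11.idx = 24  [24]
23. n9.idx = 2  [B₁.idx - 22]
24. n2.val = "vnnm"  [C.lim ++ "m"]
25. n2.pre = false  [B.idx == S.wid]
26. n14.idx = 18  [terminal]
27. n1.lim = 1  [d.idx - 17]
28. n15.idx = -4  [terminal]
29. n16.idx = 25  [terminal]
30. n0.wid = 19  [g.idx + 23]
31. n0.lab = true  [A.lim > 0]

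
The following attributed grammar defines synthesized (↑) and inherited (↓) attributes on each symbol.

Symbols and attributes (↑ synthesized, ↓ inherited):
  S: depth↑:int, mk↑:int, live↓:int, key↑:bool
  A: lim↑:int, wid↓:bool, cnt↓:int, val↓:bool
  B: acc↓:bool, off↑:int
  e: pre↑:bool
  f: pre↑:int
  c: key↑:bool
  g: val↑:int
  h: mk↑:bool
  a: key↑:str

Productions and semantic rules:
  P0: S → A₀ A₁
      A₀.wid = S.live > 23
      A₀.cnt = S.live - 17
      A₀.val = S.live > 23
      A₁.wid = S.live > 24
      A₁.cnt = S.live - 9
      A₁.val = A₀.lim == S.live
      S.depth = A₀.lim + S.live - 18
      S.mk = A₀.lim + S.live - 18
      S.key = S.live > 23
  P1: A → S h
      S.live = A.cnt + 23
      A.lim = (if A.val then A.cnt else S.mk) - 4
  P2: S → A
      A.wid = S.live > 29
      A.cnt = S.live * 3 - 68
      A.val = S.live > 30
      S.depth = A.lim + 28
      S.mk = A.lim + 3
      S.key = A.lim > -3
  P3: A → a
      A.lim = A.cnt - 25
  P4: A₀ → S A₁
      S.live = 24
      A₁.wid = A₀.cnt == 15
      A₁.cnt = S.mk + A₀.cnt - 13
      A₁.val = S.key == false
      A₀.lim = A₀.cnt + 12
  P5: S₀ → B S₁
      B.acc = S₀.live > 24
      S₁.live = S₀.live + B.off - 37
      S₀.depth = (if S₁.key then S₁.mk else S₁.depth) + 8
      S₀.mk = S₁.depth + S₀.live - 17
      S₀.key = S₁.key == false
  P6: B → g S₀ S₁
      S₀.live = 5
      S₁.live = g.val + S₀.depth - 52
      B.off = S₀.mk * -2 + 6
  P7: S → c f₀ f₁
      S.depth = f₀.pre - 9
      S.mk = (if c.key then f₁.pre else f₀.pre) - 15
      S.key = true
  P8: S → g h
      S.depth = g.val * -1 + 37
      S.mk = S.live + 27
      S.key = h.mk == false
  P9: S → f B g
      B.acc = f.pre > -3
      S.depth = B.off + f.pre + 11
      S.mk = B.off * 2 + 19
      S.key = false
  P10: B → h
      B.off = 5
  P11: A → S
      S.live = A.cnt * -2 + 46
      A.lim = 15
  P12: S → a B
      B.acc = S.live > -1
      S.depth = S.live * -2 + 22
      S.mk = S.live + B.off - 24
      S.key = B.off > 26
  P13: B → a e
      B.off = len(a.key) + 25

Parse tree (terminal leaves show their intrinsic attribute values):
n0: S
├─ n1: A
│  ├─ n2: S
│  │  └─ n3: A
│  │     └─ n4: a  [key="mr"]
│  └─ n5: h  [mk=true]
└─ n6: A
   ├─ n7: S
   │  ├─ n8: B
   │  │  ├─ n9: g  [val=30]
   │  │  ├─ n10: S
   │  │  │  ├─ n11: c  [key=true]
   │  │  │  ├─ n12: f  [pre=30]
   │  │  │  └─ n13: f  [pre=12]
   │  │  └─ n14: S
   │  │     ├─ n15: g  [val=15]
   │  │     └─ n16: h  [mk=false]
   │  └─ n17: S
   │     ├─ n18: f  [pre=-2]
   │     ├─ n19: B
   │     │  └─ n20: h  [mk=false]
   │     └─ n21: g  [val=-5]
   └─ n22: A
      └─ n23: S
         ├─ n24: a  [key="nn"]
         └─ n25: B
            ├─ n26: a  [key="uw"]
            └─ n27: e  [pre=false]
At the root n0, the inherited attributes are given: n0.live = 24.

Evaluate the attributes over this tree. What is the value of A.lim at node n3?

1. n0.live = 24  [given at root]
2. n1.wid = true  [S.live > 23]
3. n1.cnt = 7  [S.live - 17]
4. n1.val = true  [S.live > 23]
5. n2.live = 30  [A.cnt + 23]
6. n3.wid = true  [S.live > 29]
7. n3.cnt = 22  [S.live * 3 - 68]
8. n3.val = false  [S.live > 30]
9. n4.key = "mr"  [terminal]
10. n3.lim = -3  [A.cnt - 25]
11. n2.depth = 25  [A.lim + 28]
12. n2.mk = 0  [A.lim + 3]
13. n2.key = false  [A.lim > -3]
14. n5.mk = true  [terminal]
15. n1.lim = 3  [(if A.val then A.cnt else S.mk) - 4]
16. n6.wid = false  [S.live > 24]
17. n6.cnt = 15  [S.live - 9]
18. n6.val = false  [A₀.lim == S.live]
19. n7.live = 24  [24]
20. n8.acc = false  [S₀.live > 24]
21. n9.val = 30  [terminal]
22. n10.live = 5  [5]
23. n11.key = true  [terminal]
24. n12.pre = 30  [terminal]
25. n13.pre = 12  [terminal]
26. n10.depth = 21  [f₀.pre - 9]
27. n10.mk = -3  [(if c.key then f₁.pre else f₀.pre) - 15]
28. n10.key = true  [true]
29. n14.live = -1  [g.val + S₀.depth - 52]
30. n15.val = 15  [terminal]
31. n16.mk = false  [terminal]
32. n14.depth = 22  [g.val * -1 + 37]
33. n14.mk = 26  [S.live + 27]
34. n14.key = true  [h.mk == false]
35. n8.off = 12  [S₀.mk * -2 + 6]
36. n17.live = -1  [S₀.live + B.off - 37]
37. n18.pre = -2  [terminal]
38. n19.acc = true  [f.pre > -3]
39. n20.mk = false  [terminal]
40. n19.off = 5  [5]
41. n21.val = -5  [terminal]
42. n17.depth = 14  [B.off + f.pre + 11]
43. n17.mk = 29  [B.off * 2 + 19]
44. n17.key = false  [false]
45. n7.depth = 22  [(if S₁.key then S₁.mk else S₁.depth) + 8]
46. n7.mk = 21  [S₁.depth + S₀.live - 17]
47. n7.key = true  [S₁.key == false]
48. n22.wid = true  [A₀.cnt == 15]
49. n22.cnt = 23  [S.mk + A₀.cnt - 13]
50. n22.val = false  [S.key == false]
51. n23.live = 0  [A.cnt * -2 + 46]
52. n24.key = "nn"  [terminal]
53. n25.acc = true  [S.live > -1]
54. n26.key = "uw"  [terminal]
55. n27.pre = false  [terminal]
56. n25.off = 27  [len(a.key) + 25]
57. n23.depth = 22  [S.live * -2 + 22]
58. n23.mk = 3  [S.live + B.off - 24]
59. n23.key = true  [B.off > 26]
60. n22.lim = 15  [15]
61. n6.lim = 27  [A₀.cnt + 12]
62. n0.depth = 9  [A₀.lim + S.live - 18]
63. n0.mk = 9  [A₀.lim + S.live - 18]
64. n0.key = true  [S.live > 23]

-3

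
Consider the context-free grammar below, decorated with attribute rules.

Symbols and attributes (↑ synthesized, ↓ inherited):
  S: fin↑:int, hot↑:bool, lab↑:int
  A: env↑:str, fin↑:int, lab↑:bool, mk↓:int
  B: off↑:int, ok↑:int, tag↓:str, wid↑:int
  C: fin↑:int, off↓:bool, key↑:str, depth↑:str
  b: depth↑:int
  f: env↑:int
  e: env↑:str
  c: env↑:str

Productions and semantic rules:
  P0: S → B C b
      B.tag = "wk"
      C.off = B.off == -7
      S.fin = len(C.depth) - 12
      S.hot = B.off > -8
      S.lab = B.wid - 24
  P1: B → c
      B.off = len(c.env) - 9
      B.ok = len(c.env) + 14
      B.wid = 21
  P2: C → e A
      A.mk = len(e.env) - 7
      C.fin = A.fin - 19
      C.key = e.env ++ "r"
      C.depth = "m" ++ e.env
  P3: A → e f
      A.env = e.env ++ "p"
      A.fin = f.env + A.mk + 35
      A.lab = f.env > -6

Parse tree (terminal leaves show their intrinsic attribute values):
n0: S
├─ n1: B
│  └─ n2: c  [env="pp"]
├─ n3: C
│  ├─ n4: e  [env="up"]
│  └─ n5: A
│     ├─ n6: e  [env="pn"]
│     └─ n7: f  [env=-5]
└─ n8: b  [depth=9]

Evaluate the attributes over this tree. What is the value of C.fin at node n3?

6

1. n1.tag = "wk"  ["wk"]
2. n2.env = "pp"  [terminal]
3. n1.off = -7  [len(c.env) - 9]
4. n1.ok = 16  [len(c.env) + 14]
5. n1.wid = 21  [21]
6. n3.off = true  [B.off == -7]
7. n4.env = "up"  [terminal]
8. n5.mk = -5  [len(e.env) - 7]
9. n6.env = "pn"  [terminal]
10. n7.env = -5  [terminal]
11. n5.env = "pnp"  [e.env ++ "p"]
12. n5.fin = 25  [f.env + A.mk + 35]
13. n5.lab = true  [f.env > -6]
14. n3.fin = 6  [A.fin - 19]
15. n3.key = "upr"  [e.env ++ "r"]
16. n3.depth = "mup"  ["m" ++ e.env]
17. n8.depth = 9  [terminal]
18. n0.fin = -9  [len(C.depth) - 12]
19. n0.hot = true  [B.off > -8]
20. n0.lab = -3  [B.wid - 24]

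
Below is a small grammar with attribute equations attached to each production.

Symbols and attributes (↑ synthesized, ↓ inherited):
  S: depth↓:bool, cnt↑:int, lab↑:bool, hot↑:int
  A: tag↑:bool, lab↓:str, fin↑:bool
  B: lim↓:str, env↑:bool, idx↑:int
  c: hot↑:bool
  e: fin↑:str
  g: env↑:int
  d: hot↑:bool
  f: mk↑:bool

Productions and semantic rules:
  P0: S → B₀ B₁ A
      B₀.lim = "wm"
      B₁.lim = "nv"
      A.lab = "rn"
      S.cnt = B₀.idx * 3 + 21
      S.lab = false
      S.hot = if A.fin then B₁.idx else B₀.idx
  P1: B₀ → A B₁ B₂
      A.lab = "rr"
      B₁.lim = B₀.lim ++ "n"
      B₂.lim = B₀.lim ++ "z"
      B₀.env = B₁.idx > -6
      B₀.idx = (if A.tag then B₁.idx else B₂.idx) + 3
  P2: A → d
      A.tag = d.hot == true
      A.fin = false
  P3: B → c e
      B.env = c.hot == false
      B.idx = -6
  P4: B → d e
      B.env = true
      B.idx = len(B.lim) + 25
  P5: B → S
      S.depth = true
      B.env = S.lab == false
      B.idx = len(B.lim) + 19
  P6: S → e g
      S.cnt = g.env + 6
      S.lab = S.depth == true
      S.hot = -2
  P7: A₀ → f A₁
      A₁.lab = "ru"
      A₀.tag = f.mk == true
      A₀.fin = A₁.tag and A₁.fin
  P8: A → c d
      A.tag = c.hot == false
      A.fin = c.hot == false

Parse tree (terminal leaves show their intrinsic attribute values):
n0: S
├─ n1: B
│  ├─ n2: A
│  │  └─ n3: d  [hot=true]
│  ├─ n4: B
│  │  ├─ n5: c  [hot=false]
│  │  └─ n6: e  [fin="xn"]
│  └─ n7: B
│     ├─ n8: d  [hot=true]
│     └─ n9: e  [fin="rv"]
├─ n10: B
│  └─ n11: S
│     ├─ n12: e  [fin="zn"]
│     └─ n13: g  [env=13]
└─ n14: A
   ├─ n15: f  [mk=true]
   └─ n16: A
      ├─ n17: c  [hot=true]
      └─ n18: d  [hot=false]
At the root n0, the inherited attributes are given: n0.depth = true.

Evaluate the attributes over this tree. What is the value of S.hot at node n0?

-3

1. n0.depth = true  [given at root]
2. n1.lim = "wm"  ["wm"]
3. n2.lab = "rr"  ["rr"]
4. n3.hot = true  [terminal]
5. n2.tag = true  [d.hot == true]
6. n2.fin = false  [false]
7. n4.lim = "wmn"  [B₀.lim ++ "n"]
8. n5.hot = false  [terminal]
9. n6.fin = "xn"  [terminal]
10. n4.env = true  [c.hot == false]
11. n4.idx = -6  [-6]
12. n7.lim = "wmz"  [B₀.lim ++ "z"]
13. n8.hot = true  [terminal]
14. n9.fin = "rv"  [terminal]
15. n7.env = true  [true]
16. n7.idx = 28  [len(B.lim) + 25]
17. n1.env = false  [B₁.idx > -6]
18. n1.idx = -3  [(if A.tag then B₁.idx else B₂.idx) + 3]
19. n10.lim = "nv"  ["nv"]
20. n11.depth = true  [true]
21. n12.fin = "zn"  [terminal]
22. n13.env = 13  [terminal]
23. n11.cnt = 19  [g.env + 6]
24. n11.lab = true  [S.depth == true]
25. n11.hot = -2  [-2]
26. n10.env = false  [S.lab == false]
27. n10.idx = 21  [len(B.lim) + 19]
28. n14.lab = "rn"  ["rn"]
29. n15.mk = true  [terminal]
30. n16.lab = "ru"  ["ru"]
31. n17.hot = true  [terminal]
32. n18.hot = false  [terminal]
33. n16.tag = false  [c.hot == false]
34. n16.fin = false  [c.hot == false]
35. n14.tag = true  [f.mk == true]
36. n14.fin = false  [A₁.tag and A₁.fin]
37. n0.cnt = 12  [B₀.idx * 3 + 21]
38. n0.lab = false  [false]
39. n0.hot = -3  [if A.fin then B₁.idx else B₀.idx]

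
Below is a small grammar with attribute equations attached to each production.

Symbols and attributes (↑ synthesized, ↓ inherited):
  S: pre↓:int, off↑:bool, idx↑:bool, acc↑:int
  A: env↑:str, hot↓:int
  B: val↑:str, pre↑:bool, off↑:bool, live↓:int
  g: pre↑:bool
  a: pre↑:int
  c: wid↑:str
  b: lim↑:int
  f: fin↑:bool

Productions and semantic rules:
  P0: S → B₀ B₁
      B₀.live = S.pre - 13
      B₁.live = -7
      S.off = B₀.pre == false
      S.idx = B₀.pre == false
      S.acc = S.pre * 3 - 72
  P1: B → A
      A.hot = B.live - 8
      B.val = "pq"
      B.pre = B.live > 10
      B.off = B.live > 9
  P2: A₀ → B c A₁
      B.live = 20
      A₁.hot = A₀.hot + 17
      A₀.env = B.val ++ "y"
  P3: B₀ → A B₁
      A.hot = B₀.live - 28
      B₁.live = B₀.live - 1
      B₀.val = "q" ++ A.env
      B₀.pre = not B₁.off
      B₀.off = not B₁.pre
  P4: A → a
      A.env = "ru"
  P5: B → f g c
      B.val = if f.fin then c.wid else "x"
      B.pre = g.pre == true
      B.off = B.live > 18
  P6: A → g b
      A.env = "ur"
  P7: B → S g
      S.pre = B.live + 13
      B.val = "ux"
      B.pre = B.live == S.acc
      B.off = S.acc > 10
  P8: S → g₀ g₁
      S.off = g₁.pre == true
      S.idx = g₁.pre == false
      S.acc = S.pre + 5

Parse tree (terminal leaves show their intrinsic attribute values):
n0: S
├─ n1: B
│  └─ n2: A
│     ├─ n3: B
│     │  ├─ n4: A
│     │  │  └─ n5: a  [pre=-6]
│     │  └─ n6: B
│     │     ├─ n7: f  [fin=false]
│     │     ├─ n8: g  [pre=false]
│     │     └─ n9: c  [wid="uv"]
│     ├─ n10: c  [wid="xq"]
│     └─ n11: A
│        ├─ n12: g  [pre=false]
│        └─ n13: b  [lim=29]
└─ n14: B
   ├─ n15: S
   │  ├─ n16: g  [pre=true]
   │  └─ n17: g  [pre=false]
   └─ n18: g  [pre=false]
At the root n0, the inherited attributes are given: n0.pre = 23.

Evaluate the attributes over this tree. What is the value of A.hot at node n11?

1. n0.pre = 23  [given at root]
2. n1.live = 10  [S.pre - 13]
3. n2.hot = 2  [B.live - 8]
4. n3.live = 20  [20]
5. n4.hot = -8  [B₀.live - 28]
6. n5.pre = -6  [terminal]
7. n4.env = "ru"  ["ru"]
8. n6.live = 19  [B₀.live - 1]
9. n7.fin = false  [terminal]
10. n8.pre = false  [terminal]
11. n9.wid = "uv"  [terminal]
12. n6.val = "x"  [if f.fin then c.wid else "x"]
13. n6.pre = false  [g.pre == true]
14. n6.off = true  [B.live > 18]
15. n3.val = "qru"  ["q" ++ A.env]
16. n3.pre = false  [not B₁.off]
17. n3.off = true  [not B₁.pre]
18. n10.wid = "xq"  [terminal]
19. n11.hot = 19  [A₀.hot + 17]
20. n12.pre = false  [terminal]
21. n13.lim = 29  [terminal]
22. n11.env = "ur"  ["ur"]
23. n2.env = "qruy"  [B.val ++ "y"]
24. n1.val = "pq"  ["pq"]
25. n1.pre = false  [B.live > 10]
26. n1.off = true  [B.live > 9]
27. n14.live = -7  [-7]
28. n15.pre = 6  [B.live + 13]
29. n16.pre = true  [terminal]
30. n17.pre = false  [terminal]
31. n15.off = false  [g₁.pre == true]
32. n15.idx = true  [g₁.pre == false]
33. n15.acc = 11  [S.pre + 5]
34. n18.pre = false  [terminal]
35. n14.val = "ux"  ["ux"]
36. n14.pre = false  [B.live == S.acc]
37. n14.off = true  [S.acc > 10]
38. n0.off = true  [B₀.pre == false]
39. n0.idx = true  [B₀.pre == false]
40. n0.acc = -3  [S.pre * 3 - 72]

19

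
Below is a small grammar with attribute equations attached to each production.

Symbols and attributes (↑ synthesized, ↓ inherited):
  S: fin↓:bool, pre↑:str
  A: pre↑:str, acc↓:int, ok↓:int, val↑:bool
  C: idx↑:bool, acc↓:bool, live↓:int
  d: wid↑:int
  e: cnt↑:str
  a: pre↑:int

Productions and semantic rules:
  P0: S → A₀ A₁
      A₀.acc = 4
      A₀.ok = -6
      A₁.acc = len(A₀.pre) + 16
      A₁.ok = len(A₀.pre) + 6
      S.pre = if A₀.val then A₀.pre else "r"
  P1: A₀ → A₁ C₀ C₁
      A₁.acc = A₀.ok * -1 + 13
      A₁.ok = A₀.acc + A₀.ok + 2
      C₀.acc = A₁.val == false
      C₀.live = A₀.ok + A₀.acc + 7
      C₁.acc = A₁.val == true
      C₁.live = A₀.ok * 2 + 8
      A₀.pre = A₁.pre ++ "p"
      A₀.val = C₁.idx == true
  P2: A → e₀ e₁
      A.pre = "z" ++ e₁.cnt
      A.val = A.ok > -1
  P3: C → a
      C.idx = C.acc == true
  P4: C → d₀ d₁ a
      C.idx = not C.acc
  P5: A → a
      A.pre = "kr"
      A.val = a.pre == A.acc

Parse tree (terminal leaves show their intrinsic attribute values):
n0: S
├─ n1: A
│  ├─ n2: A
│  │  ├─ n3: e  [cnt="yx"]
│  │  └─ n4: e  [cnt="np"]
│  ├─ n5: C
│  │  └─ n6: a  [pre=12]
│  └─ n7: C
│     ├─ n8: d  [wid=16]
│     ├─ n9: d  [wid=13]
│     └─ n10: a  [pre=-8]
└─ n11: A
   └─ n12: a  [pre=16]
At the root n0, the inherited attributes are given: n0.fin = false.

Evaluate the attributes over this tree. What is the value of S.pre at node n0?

1. n0.fin = false  [given at root]
2. n1.acc = 4  [4]
3. n1.ok = -6  [-6]
4. n2.acc = 19  [A₀.ok * -1 + 13]
5. n2.ok = 0  [A₀.acc + A₀.ok + 2]
6. n3.cnt = "yx"  [terminal]
7. n4.cnt = "np"  [terminal]
8. n2.pre = "znp"  ["z" ++ e₁.cnt]
9. n2.val = true  [A.ok > -1]
10. n5.acc = false  [A₁.val == false]
11. n5.live = 5  [A₀.ok + A₀.acc + 7]
12. n6.pre = 12  [terminal]
13. n5.idx = false  [C.acc == true]
14. n7.acc = true  [A₁.val == true]
15. n7.live = -4  [A₀.ok * 2 + 8]
16. n8.wid = 16  [terminal]
17. n9.wid = 13  [terminal]
18. n10.pre = -8  [terminal]
19. n7.idx = false  [not C.acc]
20. n1.pre = "znpp"  [A₁.pre ++ "p"]
21. n1.val = false  [C₁.idx == true]
22. n11.acc = 20  [len(A₀.pre) + 16]
23. n11.ok = 10  [len(A₀.pre) + 6]
24. n12.pre = 16  [terminal]
25. n11.pre = "kr"  ["kr"]
26. n11.val = false  [a.pre == A.acc]
27. n0.pre = "r"  [if A₀.val then A₀.pre else "r"]

"r"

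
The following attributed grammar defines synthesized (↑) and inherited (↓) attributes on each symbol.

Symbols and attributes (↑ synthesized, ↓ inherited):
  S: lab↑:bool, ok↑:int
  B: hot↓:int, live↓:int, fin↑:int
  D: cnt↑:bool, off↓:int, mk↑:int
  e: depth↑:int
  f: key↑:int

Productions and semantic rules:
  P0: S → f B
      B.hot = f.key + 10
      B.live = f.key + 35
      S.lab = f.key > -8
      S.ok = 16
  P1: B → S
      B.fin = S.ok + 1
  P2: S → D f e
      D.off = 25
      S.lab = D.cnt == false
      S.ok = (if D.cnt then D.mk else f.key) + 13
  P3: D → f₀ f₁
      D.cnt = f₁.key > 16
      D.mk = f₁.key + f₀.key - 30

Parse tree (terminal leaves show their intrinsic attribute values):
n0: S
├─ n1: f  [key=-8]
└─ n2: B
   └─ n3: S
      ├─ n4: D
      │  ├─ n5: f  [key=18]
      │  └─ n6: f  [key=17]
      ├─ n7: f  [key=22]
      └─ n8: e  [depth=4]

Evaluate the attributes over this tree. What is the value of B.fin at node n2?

19

1. n1.key = -8  [terminal]
2. n2.hot = 2  [f.key + 10]
3. n2.live = 27  [f.key + 35]
4. n4.off = 25  [25]
5. n5.key = 18  [terminal]
6. n6.key = 17  [terminal]
7. n4.cnt = true  [f₁.key > 16]
8. n4.mk = 5  [f₁.key + f₀.key - 30]
9. n7.key = 22  [terminal]
10. n8.depth = 4  [terminal]
11. n3.lab = false  [D.cnt == false]
12. n3.ok = 18  [(if D.cnt then D.mk else f.key) + 13]
13. n2.fin = 19  [S.ok + 1]
14. n0.lab = false  [f.key > -8]
15. n0.ok = 16  [16]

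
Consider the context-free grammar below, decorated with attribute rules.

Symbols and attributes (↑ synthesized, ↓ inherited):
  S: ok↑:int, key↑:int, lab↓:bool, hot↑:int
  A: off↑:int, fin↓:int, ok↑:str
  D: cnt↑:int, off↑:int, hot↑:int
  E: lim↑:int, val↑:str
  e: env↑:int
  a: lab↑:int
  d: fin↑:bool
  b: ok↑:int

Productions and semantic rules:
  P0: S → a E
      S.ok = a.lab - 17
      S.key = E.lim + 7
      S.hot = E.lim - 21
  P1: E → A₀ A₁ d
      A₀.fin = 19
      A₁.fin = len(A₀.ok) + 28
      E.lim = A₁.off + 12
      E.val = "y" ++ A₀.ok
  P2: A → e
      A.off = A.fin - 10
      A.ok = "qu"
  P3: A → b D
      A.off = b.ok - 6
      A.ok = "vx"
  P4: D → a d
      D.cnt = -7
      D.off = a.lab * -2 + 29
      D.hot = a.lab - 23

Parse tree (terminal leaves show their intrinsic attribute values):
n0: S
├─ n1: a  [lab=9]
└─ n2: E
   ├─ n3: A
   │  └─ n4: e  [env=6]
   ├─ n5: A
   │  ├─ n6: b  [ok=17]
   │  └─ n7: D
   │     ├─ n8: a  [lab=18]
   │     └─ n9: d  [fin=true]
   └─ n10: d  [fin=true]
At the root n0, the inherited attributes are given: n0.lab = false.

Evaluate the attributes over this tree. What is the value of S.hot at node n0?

1. n0.lab = false  [given at root]
2. n1.lab = 9  [terminal]
3. n3.fin = 19  [19]
4. n4.env = 6  [terminal]
5. n3.off = 9  [A.fin - 10]
6. n3.ok = "qu"  ["qu"]
7. n5.fin = 30  [len(A₀.ok) + 28]
8. n6.ok = 17  [terminal]
9. n8.lab = 18  [terminal]
10. n9.fin = true  [terminal]
11. n7.cnt = -7  [-7]
12. n7.off = -7  [a.lab * -2 + 29]
13. n7.hot = -5  [a.lab - 23]
14. n5.off = 11  [b.ok - 6]
15. n5.ok = "vx"  ["vx"]
16. n10.fin = true  [terminal]
17. n2.lim = 23  [A₁.off + 12]
18. n2.val = "yqu"  ["y" ++ A₀.ok]
19. n0.ok = -8  [a.lab - 17]
20. n0.key = 30  [E.lim + 7]
21. n0.hot = 2  [E.lim - 21]

2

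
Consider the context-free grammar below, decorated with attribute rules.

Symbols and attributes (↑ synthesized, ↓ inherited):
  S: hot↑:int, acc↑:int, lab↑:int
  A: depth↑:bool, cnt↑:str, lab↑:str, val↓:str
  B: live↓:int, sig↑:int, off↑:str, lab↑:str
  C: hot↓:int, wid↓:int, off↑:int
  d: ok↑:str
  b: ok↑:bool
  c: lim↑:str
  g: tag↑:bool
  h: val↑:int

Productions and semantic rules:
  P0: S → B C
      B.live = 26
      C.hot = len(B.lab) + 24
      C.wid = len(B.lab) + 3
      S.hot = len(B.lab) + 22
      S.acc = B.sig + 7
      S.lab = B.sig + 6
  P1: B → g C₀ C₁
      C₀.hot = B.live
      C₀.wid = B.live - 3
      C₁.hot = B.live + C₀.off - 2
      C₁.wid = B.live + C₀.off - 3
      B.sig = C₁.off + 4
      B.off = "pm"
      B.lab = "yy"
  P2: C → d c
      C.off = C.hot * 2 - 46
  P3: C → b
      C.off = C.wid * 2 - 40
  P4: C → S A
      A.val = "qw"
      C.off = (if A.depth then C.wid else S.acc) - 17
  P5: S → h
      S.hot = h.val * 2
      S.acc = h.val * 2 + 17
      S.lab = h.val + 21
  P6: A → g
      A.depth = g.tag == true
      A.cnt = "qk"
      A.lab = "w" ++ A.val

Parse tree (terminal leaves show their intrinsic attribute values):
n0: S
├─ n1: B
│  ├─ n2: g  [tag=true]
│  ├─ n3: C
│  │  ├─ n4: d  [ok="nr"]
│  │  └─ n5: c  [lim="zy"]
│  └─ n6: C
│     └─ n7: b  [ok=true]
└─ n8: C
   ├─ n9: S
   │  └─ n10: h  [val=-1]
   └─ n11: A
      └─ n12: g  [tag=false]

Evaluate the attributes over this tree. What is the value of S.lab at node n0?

28

1. n1.live = 26  [26]
2. n2.tag = true  [terminal]
3. n3.hot = 26  [B.live]
4. n3.wid = 23  [B.live - 3]
5. n4.ok = "nr"  [terminal]
6. n5.lim = "zy"  [terminal]
7. n3.off = 6  [C.hot * 2 - 46]
8. n6.hot = 30  [B.live + C₀.off - 2]
9. n6.wid = 29  [B.live + C₀.off - 3]
10. n7.ok = true  [terminal]
11. n6.off = 18  [C.wid * 2 - 40]
12. n1.sig = 22  [C₁.off + 4]
13. n1.off = "pm"  ["pm"]
14. n1.lab = "yy"  ["yy"]
15. n8.hot = 26  [len(B.lab) + 24]
16. n8.wid = 5  [len(B.lab) + 3]
17. n10.val = -1  [terminal]
18. n9.hot = -2  [h.val * 2]
19. n9.acc = 15  [h.val * 2 + 17]
20. n9.lab = 20  [h.val + 21]
21. n11.val = "qw"  ["qw"]
22. n12.tag = false  [terminal]
23. n11.depth = false  [g.tag == true]
24. n11.cnt = "qk"  ["qk"]
25. n11.lab = "wqw"  ["w" ++ A.val]
26. n8.off = -2  [(if A.depth then C.wid else S.acc) - 17]
27. n0.hot = 24  [len(B.lab) + 22]
28. n0.acc = 29  [B.sig + 7]
29. n0.lab = 28  [B.sig + 6]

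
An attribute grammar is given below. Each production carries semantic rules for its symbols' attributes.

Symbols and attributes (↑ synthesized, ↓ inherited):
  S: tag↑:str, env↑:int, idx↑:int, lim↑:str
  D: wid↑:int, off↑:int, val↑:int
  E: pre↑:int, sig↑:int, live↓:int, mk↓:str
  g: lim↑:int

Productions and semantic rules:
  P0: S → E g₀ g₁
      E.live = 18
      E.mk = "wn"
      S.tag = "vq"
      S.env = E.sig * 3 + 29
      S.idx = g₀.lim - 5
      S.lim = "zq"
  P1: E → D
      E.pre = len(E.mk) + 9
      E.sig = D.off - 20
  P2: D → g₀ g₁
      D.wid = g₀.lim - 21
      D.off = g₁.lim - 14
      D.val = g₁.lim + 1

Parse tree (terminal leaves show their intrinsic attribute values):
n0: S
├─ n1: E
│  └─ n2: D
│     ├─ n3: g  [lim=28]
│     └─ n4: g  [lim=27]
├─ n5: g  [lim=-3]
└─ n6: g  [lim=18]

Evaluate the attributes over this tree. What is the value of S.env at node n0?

8

1. n1.live = 18  [18]
2. n1.mk = "wn"  ["wn"]
3. n3.lim = 28  [terminal]
4. n4.lim = 27  [terminal]
5. n2.wid = 7  [g₀.lim - 21]
6. n2.off = 13  [g₁.lim - 14]
7. n2.val = 28  [g₁.lim + 1]
8. n1.pre = 11  [len(E.mk) + 9]
9. n1.sig = -7  [D.off - 20]
10. n5.lim = -3  [terminal]
11. n6.lim = 18  [terminal]
12. n0.tag = "vq"  ["vq"]
13. n0.env = 8  [E.sig * 3 + 29]
14. n0.idx = -8  [g₀.lim - 5]
15. n0.lim = "zq"  ["zq"]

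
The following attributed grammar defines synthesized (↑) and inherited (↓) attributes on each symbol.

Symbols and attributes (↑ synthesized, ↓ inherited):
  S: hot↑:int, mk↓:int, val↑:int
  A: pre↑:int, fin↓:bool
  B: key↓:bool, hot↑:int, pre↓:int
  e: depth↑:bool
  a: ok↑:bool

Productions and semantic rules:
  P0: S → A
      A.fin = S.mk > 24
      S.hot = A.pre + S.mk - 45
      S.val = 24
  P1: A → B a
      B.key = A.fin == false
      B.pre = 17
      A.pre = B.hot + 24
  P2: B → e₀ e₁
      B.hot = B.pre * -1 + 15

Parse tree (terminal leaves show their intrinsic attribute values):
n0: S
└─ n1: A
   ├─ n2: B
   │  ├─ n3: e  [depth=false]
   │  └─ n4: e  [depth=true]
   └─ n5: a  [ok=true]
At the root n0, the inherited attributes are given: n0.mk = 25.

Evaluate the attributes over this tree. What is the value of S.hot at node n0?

1. n0.mk = 25  [given at root]
2. n1.fin = true  [S.mk > 24]
3. n2.key = false  [A.fin == false]
4. n2.pre = 17  [17]
5. n3.depth = false  [terminal]
6. n4.depth = true  [terminal]
7. n2.hot = -2  [B.pre * -1 + 15]
8. n5.ok = true  [terminal]
9. n1.pre = 22  [B.hot + 24]
10. n0.hot = 2  [A.pre + S.mk - 45]
11. n0.val = 24  [24]

2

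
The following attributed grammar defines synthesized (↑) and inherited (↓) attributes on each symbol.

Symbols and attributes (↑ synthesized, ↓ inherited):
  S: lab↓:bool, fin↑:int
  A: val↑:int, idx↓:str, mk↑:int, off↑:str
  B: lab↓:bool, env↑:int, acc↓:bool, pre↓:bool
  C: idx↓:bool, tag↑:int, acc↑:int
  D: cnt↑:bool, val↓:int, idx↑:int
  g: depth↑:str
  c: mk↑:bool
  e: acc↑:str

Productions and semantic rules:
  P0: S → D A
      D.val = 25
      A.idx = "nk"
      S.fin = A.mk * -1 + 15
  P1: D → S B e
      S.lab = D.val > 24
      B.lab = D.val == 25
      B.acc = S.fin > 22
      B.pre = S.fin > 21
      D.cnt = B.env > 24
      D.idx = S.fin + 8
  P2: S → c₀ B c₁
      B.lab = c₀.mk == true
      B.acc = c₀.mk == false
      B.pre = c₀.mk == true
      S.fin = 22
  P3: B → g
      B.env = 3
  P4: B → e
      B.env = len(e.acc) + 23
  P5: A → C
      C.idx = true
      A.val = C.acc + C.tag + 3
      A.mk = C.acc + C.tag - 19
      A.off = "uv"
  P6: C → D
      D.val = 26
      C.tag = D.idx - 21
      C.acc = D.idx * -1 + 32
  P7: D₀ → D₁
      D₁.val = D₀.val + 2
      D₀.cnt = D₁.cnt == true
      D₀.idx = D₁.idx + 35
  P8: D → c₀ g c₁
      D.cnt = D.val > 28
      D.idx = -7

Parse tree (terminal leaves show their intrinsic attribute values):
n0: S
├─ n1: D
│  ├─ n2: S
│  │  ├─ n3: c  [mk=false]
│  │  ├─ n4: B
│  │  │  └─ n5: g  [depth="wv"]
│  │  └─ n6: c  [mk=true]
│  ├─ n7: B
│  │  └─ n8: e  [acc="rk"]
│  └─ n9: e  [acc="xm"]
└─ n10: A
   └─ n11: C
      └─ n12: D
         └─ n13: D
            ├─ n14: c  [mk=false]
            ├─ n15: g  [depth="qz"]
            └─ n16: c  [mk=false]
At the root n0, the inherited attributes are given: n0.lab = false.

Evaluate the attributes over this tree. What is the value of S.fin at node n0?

23

1. n0.lab = false  [given at root]
2. n1.val = 25  [25]
3. n2.lab = true  [D.val > 24]
4. n3.mk = false  [terminal]
5. n4.lab = false  [c₀.mk == true]
6. n4.acc = true  [c₀.mk == false]
7. n4.pre = false  [c₀.mk == true]
8. n5.depth = "wv"  [terminal]
9. n4.env = 3  [3]
10. n6.mk = true  [terminal]
11. n2.fin = 22  [22]
12. n7.lab = true  [D.val == 25]
13. n7.acc = false  [S.fin > 22]
14. n7.pre = true  [S.fin > 21]
15. n8.acc = "rk"  [terminal]
16. n7.env = 25  [len(e.acc) + 23]
17. n9.acc = "xm"  [terminal]
18. n1.cnt = true  [B.env > 24]
19. n1.idx = 30  [S.fin + 8]
20. n10.idx = "nk"  ["nk"]
21. n11.idx = true  [true]
22. n12.val = 26  [26]
23. n13.val = 28  [D₀.val + 2]
24. n14.mk = false  [terminal]
25. n15.depth = "qz"  [terminal]
26. n16.mk = false  [terminal]
27. n13.cnt = false  [D.val > 28]
28. n13.idx = -7  [-7]
29. n12.cnt = false  [D₁.cnt == true]
30. n12.idx = 28  [D₁.idx + 35]
31. n11.tag = 7  [D.idx - 21]
32. n11.acc = 4  [D.idx * -1 + 32]
33. n10.val = 14  [C.acc + C.tag + 3]
34. n10.mk = -8  [C.acc + C.tag - 19]
35. n10.off = "uv"  ["uv"]
36. n0.fin = 23  [A.mk * -1 + 15]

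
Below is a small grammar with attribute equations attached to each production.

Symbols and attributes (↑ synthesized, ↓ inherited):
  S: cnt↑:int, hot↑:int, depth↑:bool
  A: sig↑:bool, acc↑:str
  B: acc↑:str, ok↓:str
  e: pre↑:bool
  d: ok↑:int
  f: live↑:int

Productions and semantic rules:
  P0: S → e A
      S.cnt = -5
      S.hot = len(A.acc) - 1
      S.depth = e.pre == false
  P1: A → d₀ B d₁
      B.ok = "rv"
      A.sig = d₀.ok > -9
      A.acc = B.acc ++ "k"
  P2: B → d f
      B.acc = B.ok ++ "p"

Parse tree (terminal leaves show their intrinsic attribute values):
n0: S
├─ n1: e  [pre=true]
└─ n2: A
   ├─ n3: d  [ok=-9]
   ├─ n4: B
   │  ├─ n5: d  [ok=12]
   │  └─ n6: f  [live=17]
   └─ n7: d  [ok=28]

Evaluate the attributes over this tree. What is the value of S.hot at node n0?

3

1. n1.pre = true  [terminal]
2. n3.ok = -9  [terminal]
3. n4.ok = "rv"  ["rv"]
4. n5.ok = 12  [terminal]
5. n6.live = 17  [terminal]
6. n4.acc = "rvp"  [B.ok ++ "p"]
7. n7.ok = 28  [terminal]
8. n2.sig = false  [d₀.ok > -9]
9. n2.acc = "rvpk"  [B.acc ++ "k"]
10. n0.cnt = -5  [-5]
11. n0.hot = 3  [len(A.acc) - 1]
12. n0.depth = false  [e.pre == false]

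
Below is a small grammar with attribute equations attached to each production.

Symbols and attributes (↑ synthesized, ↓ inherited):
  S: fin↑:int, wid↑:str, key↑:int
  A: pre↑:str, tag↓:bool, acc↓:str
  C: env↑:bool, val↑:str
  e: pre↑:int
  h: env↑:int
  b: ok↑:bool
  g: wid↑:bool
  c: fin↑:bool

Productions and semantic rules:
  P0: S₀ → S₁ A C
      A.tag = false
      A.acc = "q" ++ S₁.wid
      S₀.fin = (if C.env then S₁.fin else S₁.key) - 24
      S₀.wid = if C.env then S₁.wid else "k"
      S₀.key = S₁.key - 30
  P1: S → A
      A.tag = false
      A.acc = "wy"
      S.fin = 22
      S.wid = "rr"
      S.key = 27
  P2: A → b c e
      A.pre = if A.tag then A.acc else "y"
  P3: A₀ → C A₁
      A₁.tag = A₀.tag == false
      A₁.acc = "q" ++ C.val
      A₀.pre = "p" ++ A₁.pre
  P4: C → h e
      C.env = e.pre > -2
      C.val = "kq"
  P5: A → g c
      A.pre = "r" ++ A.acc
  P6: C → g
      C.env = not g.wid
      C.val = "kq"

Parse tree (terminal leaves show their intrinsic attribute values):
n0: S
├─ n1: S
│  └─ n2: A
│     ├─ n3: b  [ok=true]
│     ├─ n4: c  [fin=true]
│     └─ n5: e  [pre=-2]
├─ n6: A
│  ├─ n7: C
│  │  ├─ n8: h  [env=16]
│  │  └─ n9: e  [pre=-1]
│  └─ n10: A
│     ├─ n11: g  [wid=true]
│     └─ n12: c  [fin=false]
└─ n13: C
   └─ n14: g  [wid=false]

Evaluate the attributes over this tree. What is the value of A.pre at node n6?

"prqkq"

1. n2.tag = false  [false]
2. n2.acc = "wy"  ["wy"]
3. n3.ok = true  [terminal]
4. n4.fin = true  [terminal]
5. n5.pre = -2  [terminal]
6. n2.pre = "y"  [if A.tag then A.acc else "y"]
7. n1.fin = 22  [22]
8. n1.wid = "rr"  ["rr"]
9. n1.key = 27  [27]
10. n6.tag = false  [false]
11. n6.acc = "qrr"  ["q" ++ S₁.wid]
12. n8.env = 16  [terminal]
13. n9.pre = -1  [terminal]
14. n7.env = true  [e.pre > -2]
15. n7.val = "kq"  ["kq"]
16. n10.tag = true  [A₀.tag == false]
17. n10.acc = "qkq"  ["q" ++ C.val]
18. n11.wid = true  [terminal]
19. n12.fin = false  [terminal]
20. n10.pre = "rqkq"  ["r" ++ A.acc]
21. n6.pre = "prqkq"  ["p" ++ A₁.pre]
22. n14.wid = false  [terminal]
23. n13.env = true  [not g.wid]
24. n13.val = "kq"  ["kq"]
25. n0.fin = -2  [(if C.env then S₁.fin else S₁.key) - 24]
26. n0.wid = "rr"  [if C.env then S₁.wid else "k"]
27. n0.key = -3  [S₁.key - 30]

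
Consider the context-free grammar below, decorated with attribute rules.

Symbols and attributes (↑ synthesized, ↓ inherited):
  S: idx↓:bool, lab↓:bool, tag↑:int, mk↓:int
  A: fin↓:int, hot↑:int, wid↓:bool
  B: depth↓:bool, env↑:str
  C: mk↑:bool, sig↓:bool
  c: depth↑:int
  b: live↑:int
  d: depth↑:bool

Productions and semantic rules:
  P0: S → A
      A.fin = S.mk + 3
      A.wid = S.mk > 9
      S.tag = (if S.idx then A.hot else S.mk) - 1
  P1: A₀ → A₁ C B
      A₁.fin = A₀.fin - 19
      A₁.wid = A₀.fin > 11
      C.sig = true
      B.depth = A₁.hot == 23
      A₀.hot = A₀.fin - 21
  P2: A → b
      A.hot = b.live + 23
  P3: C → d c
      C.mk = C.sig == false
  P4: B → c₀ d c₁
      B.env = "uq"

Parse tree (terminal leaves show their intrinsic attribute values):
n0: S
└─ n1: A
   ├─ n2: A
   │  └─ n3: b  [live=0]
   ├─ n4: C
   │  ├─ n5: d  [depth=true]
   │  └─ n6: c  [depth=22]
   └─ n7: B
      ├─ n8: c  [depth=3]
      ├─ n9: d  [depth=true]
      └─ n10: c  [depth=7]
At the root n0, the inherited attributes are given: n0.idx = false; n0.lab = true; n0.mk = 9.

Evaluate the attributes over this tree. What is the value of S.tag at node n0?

8

1. n0.idx = false  [given at root]
2. n0.lab = true  [given at root]
3. n0.mk = 9  [given at root]
4. n1.fin = 12  [S.mk + 3]
5. n1.wid = false  [S.mk > 9]
6. n2.fin = -7  [A₀.fin - 19]
7. n2.wid = true  [A₀.fin > 11]
8. n3.live = 0  [terminal]
9. n2.hot = 23  [b.live + 23]
10. n4.sig = true  [true]
11. n5.depth = true  [terminal]
12. n6.depth = 22  [terminal]
13. n4.mk = false  [C.sig == false]
14. n7.depth = true  [A₁.hot == 23]
15. n8.depth = 3  [terminal]
16. n9.depth = true  [terminal]
17. n10.depth = 7  [terminal]
18. n7.env = "uq"  ["uq"]
19. n1.hot = -9  [A₀.fin - 21]
20. n0.tag = 8  [(if S.idx then A.hot else S.mk) - 1]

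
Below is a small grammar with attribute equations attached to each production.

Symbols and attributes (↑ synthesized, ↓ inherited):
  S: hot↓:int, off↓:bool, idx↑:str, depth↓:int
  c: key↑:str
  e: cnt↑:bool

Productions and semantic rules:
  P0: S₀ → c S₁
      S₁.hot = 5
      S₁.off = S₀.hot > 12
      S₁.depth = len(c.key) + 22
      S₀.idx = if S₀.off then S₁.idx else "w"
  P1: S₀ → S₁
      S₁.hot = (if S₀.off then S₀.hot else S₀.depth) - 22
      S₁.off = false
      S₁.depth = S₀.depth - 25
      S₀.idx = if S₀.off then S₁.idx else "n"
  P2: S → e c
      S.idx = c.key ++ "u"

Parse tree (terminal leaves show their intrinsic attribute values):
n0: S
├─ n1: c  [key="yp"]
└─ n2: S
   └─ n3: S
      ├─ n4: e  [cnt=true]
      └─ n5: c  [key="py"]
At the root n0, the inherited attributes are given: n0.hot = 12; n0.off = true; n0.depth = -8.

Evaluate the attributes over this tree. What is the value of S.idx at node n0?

"n"

1. n0.hot = 12  [given at root]
2. n0.off = true  [given at root]
3. n0.depth = -8  [given at root]
4. n1.key = "yp"  [terminal]
5. n2.hot = 5  [5]
6. n2.off = false  [S₀.hot > 12]
7. n2.depth = 24  [len(c.key) + 22]
8. n3.hot = 2  [(if S₀.off then S₀.hot else S₀.depth) - 22]
9. n3.off = false  [false]
10. n3.depth = -1  [S₀.depth - 25]
11. n4.cnt = true  [terminal]
12. n5.key = "py"  [terminal]
13. n3.idx = "pyu"  [c.key ++ "u"]
14. n2.idx = "n"  [if S₀.off then S₁.idx else "n"]
15. n0.idx = "n"  [if S₀.off then S₁.idx else "w"]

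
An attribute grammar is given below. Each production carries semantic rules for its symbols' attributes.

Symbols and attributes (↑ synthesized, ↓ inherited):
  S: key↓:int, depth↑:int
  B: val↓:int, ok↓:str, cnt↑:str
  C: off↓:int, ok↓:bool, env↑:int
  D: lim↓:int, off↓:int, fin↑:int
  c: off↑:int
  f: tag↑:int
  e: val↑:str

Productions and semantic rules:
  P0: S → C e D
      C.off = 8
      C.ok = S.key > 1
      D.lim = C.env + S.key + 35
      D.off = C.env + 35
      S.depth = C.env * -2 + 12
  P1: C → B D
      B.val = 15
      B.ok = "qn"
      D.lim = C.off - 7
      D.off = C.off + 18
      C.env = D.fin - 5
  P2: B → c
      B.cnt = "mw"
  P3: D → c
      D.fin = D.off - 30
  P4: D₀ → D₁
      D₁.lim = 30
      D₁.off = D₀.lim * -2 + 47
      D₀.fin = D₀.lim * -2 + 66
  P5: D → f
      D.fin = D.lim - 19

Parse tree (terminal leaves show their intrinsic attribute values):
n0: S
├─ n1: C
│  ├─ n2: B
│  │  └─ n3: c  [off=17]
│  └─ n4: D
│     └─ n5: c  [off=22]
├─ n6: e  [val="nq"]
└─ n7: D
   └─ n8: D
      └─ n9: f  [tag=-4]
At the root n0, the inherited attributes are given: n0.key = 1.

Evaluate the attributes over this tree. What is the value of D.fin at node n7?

12

1. n0.key = 1  [given at root]
2. n1.off = 8  [8]
3. n1.ok = false  [S.key > 1]
4. n2.val = 15  [15]
5. n2.ok = "qn"  ["qn"]
6. n3.off = 17  [terminal]
7. n2.cnt = "mw"  ["mw"]
8. n4.lim = 1  [C.off - 7]
9. n4.off = 26  [C.off + 18]
10. n5.off = 22  [terminal]
11. n4.fin = -4  [D.off - 30]
12. n1.env = -9  [D.fin - 5]
13. n6.val = "nq"  [terminal]
14. n7.lim = 27  [C.env + S.key + 35]
15. n7.off = 26  [C.env + 35]
16. n8.lim = 30  [30]
17. n8.off = -7  [D₀.lim * -2 + 47]
18. n9.tag = -4  [terminal]
19. n8.fin = 11  [D.lim - 19]
20. n7.fin = 12  [D₀.lim * -2 + 66]
21. n0.depth = 30  [C.env * -2 + 12]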